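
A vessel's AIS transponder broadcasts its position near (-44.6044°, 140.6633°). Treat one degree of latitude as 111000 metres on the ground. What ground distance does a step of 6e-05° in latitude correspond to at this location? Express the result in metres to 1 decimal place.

6.7 metres

6e-05° × 111000 m/° = 6.66 m.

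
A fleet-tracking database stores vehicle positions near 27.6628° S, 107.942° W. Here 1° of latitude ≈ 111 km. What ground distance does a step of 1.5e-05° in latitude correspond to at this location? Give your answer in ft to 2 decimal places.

5.46 ft

Along a meridian 1.5e-05° is 1.5e-05 × 111000 = 1.665 m.
Converting: 1.665 m × 3.2808 ft/m ≈ 5.4626 ft.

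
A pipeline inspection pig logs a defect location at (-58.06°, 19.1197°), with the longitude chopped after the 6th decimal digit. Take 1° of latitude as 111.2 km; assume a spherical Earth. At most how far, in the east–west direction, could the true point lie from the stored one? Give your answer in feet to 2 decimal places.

0.19 feet

Truncating at 6 decimal places can drop up to a full unit in the last place, so the longitude may be off by as much as 1e-06°.
At latitude 58.06° a degree of longitude spans 111200 m × cos 58.06° = 111200 × 0.5290 ≈ 58828.2 m.
Maximum E–W displacement: 1e-06 × 58828.2 = 0.0588282 m.
Converting: 0.0588282 m × 3.2808 ft/m ≈ 0.19301 ft.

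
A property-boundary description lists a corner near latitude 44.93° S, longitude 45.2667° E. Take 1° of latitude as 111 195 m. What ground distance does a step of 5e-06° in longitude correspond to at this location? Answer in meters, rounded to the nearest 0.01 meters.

At 44.93° a degree of longitude is 111195 × cos 44.93° ≈ 78722.7 m, so 5e-06° corresponds to 0.393614 m.

0.39 meters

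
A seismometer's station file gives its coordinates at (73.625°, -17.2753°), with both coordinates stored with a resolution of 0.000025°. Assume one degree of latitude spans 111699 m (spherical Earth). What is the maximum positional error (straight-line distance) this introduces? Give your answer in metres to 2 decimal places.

With a 0.000025° grid the true value lies within half a step, ±0.000025°/2 = ±1.25e-05°, of the stored one.
North–south component: 1.25e-05° × 111699 = 1.39624 m.
E–W at 73.625°: 1.25e-05° × 111699 × cos 73.625° = 1.25e-05 × 111699 × 0.2819 ≈ 0.393631 m.
Combining orthogonally: (1.39624² + 0.393631²)^½ ≈ 1.45066 m.

1.45 metres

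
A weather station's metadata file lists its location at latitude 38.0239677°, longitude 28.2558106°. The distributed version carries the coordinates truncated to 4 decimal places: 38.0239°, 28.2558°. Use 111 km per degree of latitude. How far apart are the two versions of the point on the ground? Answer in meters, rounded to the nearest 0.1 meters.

7.6 meters

Δlat = 38.0239677 − 38.0239 = +0.0000677°; Δlon = 28.2558106 − 28.2558 = +0.0000106°.
N–S: 0.0000677° × 111000 m/° = 7.5147 m.
E–W at 38.0239°: 0.0000106° × 111000 × cos 38.0239° = 0.0000106 × 111000 × 0.7878 ≈ 0.926871 m.
Combined displacement = (7.5147² + 0.926871²)^½ ≈ 7.57164 m.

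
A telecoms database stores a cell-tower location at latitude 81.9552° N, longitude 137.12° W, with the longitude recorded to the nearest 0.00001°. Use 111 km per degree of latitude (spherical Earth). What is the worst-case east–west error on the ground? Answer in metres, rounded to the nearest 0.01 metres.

Rounding to 5 decimal places leaves the longitude within ±5e-06° of the true value.
One degree of longitude at 81.9552° is 111000 × cos 81.9552° ≈ 111000 × 0.1399 = 15534.2 m.
Maximum E–W displacement: 5e-06 × 15534.2 = 0.0776708 m.

0.08 metres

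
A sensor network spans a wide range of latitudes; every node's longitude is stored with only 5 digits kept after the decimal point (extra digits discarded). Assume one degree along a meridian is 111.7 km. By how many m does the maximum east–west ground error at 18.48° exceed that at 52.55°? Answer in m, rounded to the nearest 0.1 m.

0.4 m

Truncating at 5 decimal places can drop up to a full unit in the last place, so the longitude may be off by as much as 1e-05°.
Error at 18.48° = 1e-05° × 111700 × cos 18.48° ≈ 1.117 × 0.9484 = 1.0594 m.
Error at 52.55° = 1e-05° × 111700 × cos 52.55° ≈ 1.117 × 0.6081 = 0.67921 m.
Difference: 1.0594 − 0.67921 = 0.38019 m.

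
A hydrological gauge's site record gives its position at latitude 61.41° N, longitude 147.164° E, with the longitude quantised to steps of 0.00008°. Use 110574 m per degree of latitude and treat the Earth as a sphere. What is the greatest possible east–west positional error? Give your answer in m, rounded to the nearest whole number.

With a 0.00008° grid the true value lies within half a step, ±0.00008°/2 = ±4e-05°, of the stored one.
At latitude 61.41° a degree of longitude spans 110574 m × cos 61.41° = 110574 × 0.4785 ≈ 52913.9 m.
Maximum E–W displacement: 4e-05 × 52913.9 = 2.11656 m.

2 m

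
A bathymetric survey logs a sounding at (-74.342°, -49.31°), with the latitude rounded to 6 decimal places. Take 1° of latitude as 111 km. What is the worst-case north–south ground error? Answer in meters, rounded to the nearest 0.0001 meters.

0.0555 meters

Rounding to 6 decimal places leaves the latitude within ±5e-07° of the true value.
So the N–S error is at most 5e-07 × 111000 = 0.0555 m.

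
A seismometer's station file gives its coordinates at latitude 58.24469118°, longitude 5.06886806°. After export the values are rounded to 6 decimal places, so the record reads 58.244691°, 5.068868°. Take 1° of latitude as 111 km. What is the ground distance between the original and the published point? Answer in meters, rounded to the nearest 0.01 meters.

The latitude changed by +0.00000018° and the longitude by +0.00000006°.
N–S: 0.00000018° × 111000 m/° = 0.01998 m.
E–W at 58.2447°: 0.00000006° × 111000 × cos 58.2447° = 0.00000006 × 111000 × 0.5263 ≈ 0.00350511 m.
Distance: √(0.01998² + 0.00350511²) ≈ 0.0202851 m.

0.02 meters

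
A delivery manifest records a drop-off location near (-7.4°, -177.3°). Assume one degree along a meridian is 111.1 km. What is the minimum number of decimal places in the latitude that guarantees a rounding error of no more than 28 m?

4 decimal places

One degree of latitude covers 111100 m.
Rounding to N decimal places gives at most 0.5 × 10⁻ᴺ degrees of error, i.e. 0.5 × 10⁻ᴺ × 111100 m.
Need 0.5 × 111100 × 10⁻ᴺ ≤ 28 → 10⁻ᴺ ≤ 5.041e-04, so N ≥ 3.30.
N = 3 would give 55.6 m (too coarse); N = 4 gives 5.56 m ≤ 28 m.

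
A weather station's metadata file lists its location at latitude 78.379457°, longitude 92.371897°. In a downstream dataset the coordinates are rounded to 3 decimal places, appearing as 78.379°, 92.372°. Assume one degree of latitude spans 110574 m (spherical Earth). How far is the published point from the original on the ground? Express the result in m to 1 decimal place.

50.6 m

Δlat = 78.379457 − 78.379 = +0.000457°; Δlon = 92.371897 − 92.372 = -0.000103°.
N–S: 0.000457° × 110574 m/° = 50.5323 m.
E–W at 78.379°: -0.000103° × 110574 × cos 78.379° = -0.000103 × 110574 × 0.2014 ≈ -2.29419 m.
Hypotenuse of the two orthogonal shifts: √(50.5323² + 2.29419²) = 50.5844 m.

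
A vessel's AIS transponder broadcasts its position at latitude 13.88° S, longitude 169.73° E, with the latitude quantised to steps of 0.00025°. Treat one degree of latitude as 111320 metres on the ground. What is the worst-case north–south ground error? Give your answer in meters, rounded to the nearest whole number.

14 meters

With a 0.00025° grid the true value lies within half a step, ±0.00025°/2 = ±0.000125°, of the stored one.
Along the meridian that is 0.000125° × 111320 m/° = 13.915 m.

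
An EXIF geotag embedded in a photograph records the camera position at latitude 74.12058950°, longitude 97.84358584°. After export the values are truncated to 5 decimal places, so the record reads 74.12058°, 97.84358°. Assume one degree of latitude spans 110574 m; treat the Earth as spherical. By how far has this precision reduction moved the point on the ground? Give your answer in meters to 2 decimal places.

The latitude changed by +0.00000950° and the longitude by +0.00000584°.
North–south shift: 0.00000950 × 110574 = 1.05045 m.
East–west at this latitude: 0.00000584° × 110574 × cos 74.1206° ≈ 0.00000584 × 30254.6 = 0.176687 m.
Distance: √(1.05045² + 0.176687²) ≈ 1.06521 m.

1.07 meters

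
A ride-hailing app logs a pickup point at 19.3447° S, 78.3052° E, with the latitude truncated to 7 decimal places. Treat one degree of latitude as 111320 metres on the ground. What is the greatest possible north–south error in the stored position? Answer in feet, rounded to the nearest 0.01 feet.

Truncating at 7 decimal places can drop up to a full unit in the last place, so the latitude may be off by as much as 1e-07°.
North–south distance: 1e-07° × 111320 m/° = 0.011132 m.
In feet: 0.011132 m ÷ 0.3048 ≈ 0.036522 ft.

0.04 feet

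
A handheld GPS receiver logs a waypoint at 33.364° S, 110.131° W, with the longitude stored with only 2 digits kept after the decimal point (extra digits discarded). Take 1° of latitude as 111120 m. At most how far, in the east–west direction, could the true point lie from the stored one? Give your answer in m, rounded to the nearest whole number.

Truncating at 2 decimal places can drop up to a full unit in the last place, so the longitude may be off by as much as 0.01°.
One degree of longitude at 33.364° is 111120 × cos 33.364° ≈ 111120 × 0.8352 = 92806.7 m.
Maximum E–W displacement: 0.01 × 92806.7 = 928.067 m.

928 m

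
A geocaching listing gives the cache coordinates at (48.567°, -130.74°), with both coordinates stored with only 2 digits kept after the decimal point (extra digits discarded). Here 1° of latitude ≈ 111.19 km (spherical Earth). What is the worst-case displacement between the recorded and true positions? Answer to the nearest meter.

1333 meters

Truncating at 2 decimal places can drop up to a full unit in the last place, so each coordinate may be off by as much as 0.01°.
North–south component: 0.01° × 111190 = 1111.9 m.
Longitude error → 0.01 × 111190 × cos 48.567° = 0.01 × 111190 × 0.6617 ≈ 735.793 m.
Worst case both components are at the extreme and orthogonal: √(1111.9² + 735.793²) ≈ 1333.31 m.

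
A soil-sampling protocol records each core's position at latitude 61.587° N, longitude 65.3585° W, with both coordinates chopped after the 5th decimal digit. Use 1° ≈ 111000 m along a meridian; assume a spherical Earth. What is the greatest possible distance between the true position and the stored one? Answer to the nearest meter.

Truncating at 5 decimal places can drop up to a full unit in the last place, so each coordinate may be off by as much as 1e-05°.
Latitude error → 1e-05 × 111000 = 1.11 m along the meridian.
East–west component at 61.587°: 1e-05° × 111000 × cos 61.587° ≈ 1e-05 × 52816.4 ≈ 0.528164 m.
Combining orthogonally: (1.11² + 0.528164²)^½ ≈ 1.22925 m.

1 meters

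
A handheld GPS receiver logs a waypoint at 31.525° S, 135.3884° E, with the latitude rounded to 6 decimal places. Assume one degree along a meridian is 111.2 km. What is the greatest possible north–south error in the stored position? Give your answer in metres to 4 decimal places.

0.0556 metres

Rounding to 6 decimal places leaves the latitude within ±5e-07° of the true value.
North–south distance: 5e-07° × 111200 m/° = 0.0556 m.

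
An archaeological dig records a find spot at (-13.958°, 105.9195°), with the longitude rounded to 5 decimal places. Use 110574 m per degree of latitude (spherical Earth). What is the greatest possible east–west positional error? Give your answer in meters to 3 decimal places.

Rounding to 5 decimal places leaves the longitude within ±5e-06° of the true value.
One degree of longitude at 13.958° is 110574 × cos 13.958° ≈ 110574 × 0.9705 = 107309 m.
So at most 5e-06° × 107309 ≈ 0.536545 m east–west.

0.537 meters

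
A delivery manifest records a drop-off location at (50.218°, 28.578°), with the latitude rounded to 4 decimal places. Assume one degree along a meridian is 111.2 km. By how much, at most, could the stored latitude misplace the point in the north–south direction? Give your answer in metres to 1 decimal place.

5.6 metres

Rounding to 4 decimal places leaves the latitude within ±5e-05° of the true value.
North–south distance: 5e-05° × 111200 m/° = 5.56 m.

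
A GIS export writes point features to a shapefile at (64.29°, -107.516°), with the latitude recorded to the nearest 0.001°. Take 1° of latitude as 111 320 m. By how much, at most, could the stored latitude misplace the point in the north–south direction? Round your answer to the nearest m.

Rounding to 3 decimal places leaves the latitude within ±0.0005° of the true value.
North–south distance: 0.0005° × 111320 m/° = 55.66 m.

56 m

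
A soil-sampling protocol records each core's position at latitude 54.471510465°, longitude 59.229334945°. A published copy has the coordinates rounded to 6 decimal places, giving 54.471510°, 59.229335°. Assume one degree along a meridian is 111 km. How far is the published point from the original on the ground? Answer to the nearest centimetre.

The latitude changed by +0.000000465° and the longitude by -0.000000055°.
North–south shift: 0.000000465 × 111000 = 0.051615 m.
East–west at this latitude: -0.000000055° × 111000 × cos 54.4715° ≈ -0.000000055 × 64503 = -0.00354766 m.
Hypotenuse of the two orthogonal shifts: √(0.051615² + 0.00354766²) = 0.0517368 m.
That is 0.0517368 m = 5.1737 cm.

5 centimetres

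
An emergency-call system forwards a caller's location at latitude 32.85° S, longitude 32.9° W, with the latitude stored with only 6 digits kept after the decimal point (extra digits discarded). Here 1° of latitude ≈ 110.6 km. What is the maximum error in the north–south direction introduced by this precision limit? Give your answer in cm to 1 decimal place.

Truncating at 6 decimal places can drop up to a full unit in the last place, so the latitude may be off by as much as 1e-06°.
Along the meridian that is 1e-06° × 110600 m/° = 0.1106 m.
That is 0.1106 m = 11.06 cm.

11.1 cm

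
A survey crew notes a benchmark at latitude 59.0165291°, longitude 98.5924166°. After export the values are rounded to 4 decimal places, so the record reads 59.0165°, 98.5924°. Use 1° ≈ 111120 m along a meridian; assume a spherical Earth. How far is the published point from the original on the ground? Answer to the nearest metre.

3 metres

The latitude changed by +0.0000291° and the longitude by +0.0000166°.
N–S: 0.0000291° × 111120 m/° = 3.23359 m.
East–west at this latitude: 0.0000166° × 111120 × cos 59.0165° ≈ 0.0000166 × 57203.6 = 0.94958 m.
Distance: √(3.23359² + 0.94958²) ≈ 3.37014 m.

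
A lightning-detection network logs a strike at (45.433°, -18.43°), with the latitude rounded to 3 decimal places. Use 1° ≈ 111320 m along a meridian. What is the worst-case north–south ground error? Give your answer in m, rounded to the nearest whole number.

Rounding to 3 decimal places leaves the latitude within ±0.0005° of the true value.
So the N–S error is at most 0.0005 × 111320 = 55.66 m.

56 m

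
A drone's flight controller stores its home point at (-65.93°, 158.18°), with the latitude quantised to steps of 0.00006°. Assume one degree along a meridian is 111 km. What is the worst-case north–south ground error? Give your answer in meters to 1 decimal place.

3.3 meters

With a 0.00006° grid the true value lies within half a step, ±0.00006°/2 = ±3e-05°, of the stored one.
So the N–S error is at most 3e-05 × 111000 = 3.33 m.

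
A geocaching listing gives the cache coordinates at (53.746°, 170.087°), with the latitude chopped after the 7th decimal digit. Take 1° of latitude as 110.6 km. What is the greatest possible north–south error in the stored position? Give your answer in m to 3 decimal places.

0.011 m

Truncating at 7 decimal places can drop up to a full unit in the last place, so the latitude may be off by as much as 1e-07°.
Along the meridian that is 1e-07° × 110600 m/° = 0.01106 m.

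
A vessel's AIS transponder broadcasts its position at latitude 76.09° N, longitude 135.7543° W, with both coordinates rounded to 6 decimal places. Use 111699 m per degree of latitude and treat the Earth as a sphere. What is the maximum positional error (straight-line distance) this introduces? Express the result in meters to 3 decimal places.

0.057 meters

Rounding to 6 decimal places leaves each coordinate within ±5e-07° of the true value.
Latitude error → 5e-07 × 111699 = 0.0558495 m along the meridian.
Longitude error → 5e-07 × 111699 × cos 76.09° = 5e-07 × 111699 × 0.2404 ≈ 0.0134261 m.
Combining orthogonally: (0.0558495² + 0.0134261²)^½ ≈ 0.0574406 m.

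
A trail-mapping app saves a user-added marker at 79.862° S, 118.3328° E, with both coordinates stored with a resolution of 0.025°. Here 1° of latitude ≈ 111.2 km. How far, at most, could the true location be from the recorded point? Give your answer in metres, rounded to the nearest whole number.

With a 0.025° grid the true value lies within half a step, ±0.025°/2 = ±0.0125°, of the stored one.
N–S: 0.0125° × 111200 m/° = 1390 m.
East–west component at 79.862°: 0.0125° × 111200 × cos 79.862° ≈ 0.0125 × 19573.4 ≈ 244.667 m.
Worst case both components are at the extreme and orthogonal: √(1390² + 244.667²) ≈ 1411.37 m.

1411 metres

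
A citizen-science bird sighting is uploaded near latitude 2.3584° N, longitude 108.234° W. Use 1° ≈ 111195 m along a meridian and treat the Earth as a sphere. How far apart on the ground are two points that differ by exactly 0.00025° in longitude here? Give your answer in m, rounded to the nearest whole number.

28 m

0.00025° of longitude at 2.3584° is 0.00025 × 111195 × cos 2.3584° ≈ 0.00025 × 111101 = 27.7752 m.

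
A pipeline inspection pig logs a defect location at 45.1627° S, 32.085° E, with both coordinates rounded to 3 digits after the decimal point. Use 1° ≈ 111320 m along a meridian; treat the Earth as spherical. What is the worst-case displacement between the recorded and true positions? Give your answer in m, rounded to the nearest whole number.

68 m

Rounding to 3 decimal places leaves each coordinate within ±0.0005° of the true value.
Latitude error → 0.0005 × 111320 = 55.66 m along the meridian.
East–west component at 45.1627°: 0.0005° × 111320 × cos 45.1627° ≈ 0.0005 × 78491.3 ≈ 39.2456 m.
Combining orthogonally: (55.66² + 39.2456²)^½ ≈ 68.1047 m.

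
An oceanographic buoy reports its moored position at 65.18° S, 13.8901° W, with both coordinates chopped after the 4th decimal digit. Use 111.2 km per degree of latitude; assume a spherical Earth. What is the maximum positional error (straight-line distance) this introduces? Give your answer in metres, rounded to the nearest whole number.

12 metres

Truncating at 4 decimal places can drop up to a full unit in the last place, so each coordinate may be off by as much as 0.0001°.
Latitude error → 0.0001 × 111200 = 11.12 m along the meridian.
Longitude error → 0.0001 × 111200 × cos 65.18° = 0.0001 × 111200 × 0.4198 ≈ 4.66783 m.
Worst case both components are at the extreme and orthogonal: √(11.12² + 4.66783²) ≈ 12.06 m.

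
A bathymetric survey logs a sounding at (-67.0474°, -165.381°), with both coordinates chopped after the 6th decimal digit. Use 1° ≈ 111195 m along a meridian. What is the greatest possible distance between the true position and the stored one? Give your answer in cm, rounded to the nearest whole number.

Truncating at 6 decimal places can drop up to a full unit in the last place, so each coordinate may be off by as much as 1e-06°.
Latitude error → 1e-06 × 111195 = 0.111195 m along the meridian.
E–W at 67.0474°: 1e-06° × 111195 × cos 67.0474° = 1e-06 × 111195 × 0.3900 ≈ 0.0433627 m.
Worst case both components are at the extreme and orthogonal: √(0.111195² + 0.0433627²) ≈ 0.119351 m.
That is 0.119351 m = 11.935 cm.

12 cm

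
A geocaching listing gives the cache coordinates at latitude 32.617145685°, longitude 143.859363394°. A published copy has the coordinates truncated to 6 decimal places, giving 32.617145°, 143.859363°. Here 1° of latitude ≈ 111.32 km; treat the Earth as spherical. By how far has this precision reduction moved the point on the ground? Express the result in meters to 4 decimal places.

0.0847 meters

Δlat = 32.617145685 − 32.617145 = +0.000000685°; Δlon = 143.859363394 − 143.859363 = +0.000000394°.
North–south shift: 0.000000685 × 111320 = 0.0762542 m.
E–W at 32.6171°: 0.000000394° × 111320 × cos 32.6171° = 0.000000394 × 111320 × 0.8423 ≈ 0.036943 m.
Hypotenuse of the two orthogonal shifts: √(0.0762542² + 0.036943²) = 0.0847318 m.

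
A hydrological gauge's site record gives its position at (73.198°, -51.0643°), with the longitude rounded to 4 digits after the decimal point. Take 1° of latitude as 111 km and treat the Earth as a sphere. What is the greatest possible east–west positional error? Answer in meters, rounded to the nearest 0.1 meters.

Rounding to 4 decimal places leaves the longitude within ±5e-05° of the true value.
At latitude 73.198° a degree of longitude spans 111000 m × cos 73.198° = 111000 × 0.2891 ≈ 32086.2 m.
Maximum E–W displacement: 5e-05 × 32086.2 = 1.60431 m.

1.6 meters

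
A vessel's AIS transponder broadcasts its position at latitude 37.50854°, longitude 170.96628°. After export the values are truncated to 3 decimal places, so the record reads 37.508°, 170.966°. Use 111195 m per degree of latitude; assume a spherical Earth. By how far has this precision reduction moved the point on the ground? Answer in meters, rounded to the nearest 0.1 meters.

The latitude changed by +0.00054° and the longitude by +0.00028°.
N–S: 0.00054° × 111195 m/° = 60.0453 m.
E–W at 37.508°: 0.00028° × 111195 × cos 37.508° = 0.00028 × 111195 × 0.7933 ≈ 24.6981 m.
Distance: √(60.0453² + 24.6981²) ≈ 64.9264 m.

64.9 meters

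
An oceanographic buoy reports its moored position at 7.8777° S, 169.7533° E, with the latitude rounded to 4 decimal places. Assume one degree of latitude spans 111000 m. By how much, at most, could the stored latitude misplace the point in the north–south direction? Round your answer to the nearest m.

Rounding to 4 decimal places leaves the latitude within ±5e-05° of the true value.
Along the meridian that is 5e-05° × 111000 m/° = 5.55 m.

6 m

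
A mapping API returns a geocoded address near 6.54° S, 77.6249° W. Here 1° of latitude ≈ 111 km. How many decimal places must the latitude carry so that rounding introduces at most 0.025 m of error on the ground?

One degree of latitude covers 111000 m.
N decimal places → at most half a unit in the last place, 0.5 × 10⁻ᴺ° = 111000/2 × 10⁻ᴺ m.
Need 0.5 × 111000 × 10⁻ᴺ ≤ 0.025 → 10⁻ᴺ ≤ 4.505e-07, so N ≥ 6.35.
At 6 places the error can reach 0.0555 m, but 7 places keeps it to 0.00555 m.

7 decimal places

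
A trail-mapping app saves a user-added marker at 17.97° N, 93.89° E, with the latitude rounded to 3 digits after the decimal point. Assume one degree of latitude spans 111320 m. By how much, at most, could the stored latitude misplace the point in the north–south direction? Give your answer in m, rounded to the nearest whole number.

56 m

Rounding to 3 decimal places leaves the latitude within ±0.0005° of the true value.
Along the meridian that is 0.0005° × 111320 m/° = 55.66 m.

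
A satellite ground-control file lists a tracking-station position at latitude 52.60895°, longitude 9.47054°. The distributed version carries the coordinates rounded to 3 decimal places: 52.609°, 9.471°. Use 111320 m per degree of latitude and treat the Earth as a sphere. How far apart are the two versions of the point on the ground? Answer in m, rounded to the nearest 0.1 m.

The latitude changed by -0.00005° and the longitude by -0.00046°.
N–S: -0.00005° × 111320 m/° = -5.566 m.
E–W at 52.609°: -0.00046° × 111320 × cos 52.609° = -0.00046 × 111320 × 0.6073 ≈ -31.0956 m.
Distance: √(5.566² + 31.0956²) ≈ 31.5898 m.

31.6 m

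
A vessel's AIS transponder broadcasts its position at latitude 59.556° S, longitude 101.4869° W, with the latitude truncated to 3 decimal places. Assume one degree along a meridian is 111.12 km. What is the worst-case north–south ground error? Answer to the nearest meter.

Truncating at 3 decimal places can drop up to a full unit in the last place, so the latitude may be off by as much as 0.001°.
Along the meridian that is 0.001° × 111120 m/° = 111.12 m.

111 meters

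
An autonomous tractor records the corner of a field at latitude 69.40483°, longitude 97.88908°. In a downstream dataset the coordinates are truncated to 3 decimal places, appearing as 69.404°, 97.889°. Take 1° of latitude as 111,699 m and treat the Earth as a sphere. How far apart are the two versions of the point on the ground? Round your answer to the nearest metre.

Δlat = 69.40483 − 69.404 = +0.00083°; Δlon = 97.88908 − 97.889 = +0.00008°.
N–S: 0.00083° × 111699 m/° = 92.7102 m.
East–west at this latitude: 0.00008° × 111699 × cos 69.404° ≈ 0.00008 × 39293.1 = 3.14344 m.
Combined displacement = (92.7102² + 3.14344²)^½ ≈ 92.7634 m.

93 metres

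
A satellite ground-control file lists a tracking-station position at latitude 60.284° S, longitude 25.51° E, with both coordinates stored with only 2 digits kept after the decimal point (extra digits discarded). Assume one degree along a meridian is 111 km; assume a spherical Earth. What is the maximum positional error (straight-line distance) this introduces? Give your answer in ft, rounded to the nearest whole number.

4065 ft

Truncating at 2 decimal places can drop up to a full unit in the last place, so each coordinate may be off by as much as 0.01°.
North–south component: 0.01° × 111000 = 1110 m.
Longitude error → 0.01 × 111000 × cos 60.284° = 0.01 × 111000 × 0.4957 ≈ 550.228 m.
Worst case both components are at the extreme and orthogonal: √(1110² + 550.228²) ≈ 1238.89 m.
Converting: 1238.89 m × 3.2808 ft/m ≈ 4064.6 ft.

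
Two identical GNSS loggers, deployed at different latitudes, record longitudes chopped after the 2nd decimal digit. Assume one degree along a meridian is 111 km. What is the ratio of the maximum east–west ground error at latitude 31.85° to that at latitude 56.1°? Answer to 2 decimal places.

Truncating at 2 decimal places can drop up to a full unit in the last place, so the longitude may be off by as much as 0.01°.
At 31.85°: 0.01° × 111000 × cos 31.85° = 0.01 × 111000 × 0.8494 ≈ 942.87 m.
Error at 56.1° = 0.01° × 111000 × cos 56.1° ≈ 1110 × 0.5577 = 619.1 m.
The ratio reduces to cos 31.85° / cos 56.1° = 0.8494/0.5577 ≈ 1.5230.

1.52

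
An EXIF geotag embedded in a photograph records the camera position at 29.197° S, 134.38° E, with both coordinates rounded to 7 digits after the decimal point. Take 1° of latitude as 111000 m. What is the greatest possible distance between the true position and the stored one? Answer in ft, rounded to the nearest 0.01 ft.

0.02 ft

Rounding to 7 decimal places leaves each coordinate within ±5e-08° of the true value.
North–south component: 5e-08° × 111000 = 0.00555 m.
Longitude error → 5e-08 × 111000 × cos 29.197° = 5e-08 × 111000 × 0.8729 ≈ 0.00484486 m.
Combining orthogonally: (0.00555² + 0.00484486²)^½ ≈ 0.00736717 m.
Converting: 0.00736717 m × 3.2808 ft/m ≈ 0.02417 ft.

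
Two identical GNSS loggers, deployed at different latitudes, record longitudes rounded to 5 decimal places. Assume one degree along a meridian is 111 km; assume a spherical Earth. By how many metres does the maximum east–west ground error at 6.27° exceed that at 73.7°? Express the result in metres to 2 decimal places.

0.40 metres

Rounding to 5 decimal places leaves the longitude within ±5e-06° of the true value.
Error at 6.27° = 5e-06° × 111000 × cos 6.27° ≈ 0.555 × 0.9940 = 0.55168 m.
Error at 73.7° = 5e-06° × 111000 × cos 73.7° ≈ 0.555 × 0.2807 = 0.15577 m.
Difference: 0.55168 − 0.15577 = 0.39591 m.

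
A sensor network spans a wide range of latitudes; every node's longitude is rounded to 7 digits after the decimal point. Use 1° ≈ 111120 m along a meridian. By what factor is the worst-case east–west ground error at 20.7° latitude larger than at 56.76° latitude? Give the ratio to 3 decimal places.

1.707

Rounding to 7 decimal places leaves the longitude within ±5e-08° of the true value.
At 20.7°: 5e-08° × 111120 × cos 20.7° = 5e-08 × 111120 × 0.9354 ≈ 0.0051973 m.
Error at 56.76° = 5e-08° × 111120 × cos 56.76° ≈ 0.005556 × 0.5481 = 0.0030455 m.
Ratio: 0.0051973 / 0.0030455 = cos 20.7° / cos 56.76° ≈ 1.7066.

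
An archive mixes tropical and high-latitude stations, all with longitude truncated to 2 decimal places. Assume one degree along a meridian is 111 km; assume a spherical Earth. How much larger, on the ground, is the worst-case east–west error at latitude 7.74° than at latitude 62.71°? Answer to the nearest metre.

591 metres

Truncating at 2 decimal places can drop up to a full unit in the last place, so the longitude may be off by as much as 0.01°.
Error at 7.74° = 0.01° × 111000 × cos 7.74° ≈ 1110 × 0.9909 = 1099.9 m.
Error at 62.71° = 0.01° × 111000 × cos 62.71° ≈ 1110 × 0.4585 = 508.93 m.
So the lower-latitude error exceeds the higher by 1099.9 − 508.93 = 590.96 m.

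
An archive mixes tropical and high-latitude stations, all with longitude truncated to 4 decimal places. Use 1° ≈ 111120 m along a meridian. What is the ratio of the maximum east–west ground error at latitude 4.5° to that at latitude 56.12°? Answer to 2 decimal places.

1.79

Truncating at 4 decimal places can drop up to a full unit in the last place, so the longitude may be off by as much as 0.0001°.
Error at 4.5° = 0.0001° × 111120 × cos 4.5° ≈ 11.112 × 0.9969 = 11.078 m.
At 56.12°: 0.0001° × 111120 × cos 56.12° = 0.0001 × 111120 × 0.5575 ≈ 6.1944 m.
The ratio reduces to cos 4.5° / cos 56.12° = 0.9969/0.5575 ≈ 1.7883.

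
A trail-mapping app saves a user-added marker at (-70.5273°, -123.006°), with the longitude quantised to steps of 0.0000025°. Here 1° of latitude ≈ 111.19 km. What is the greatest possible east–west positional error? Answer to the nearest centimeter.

With a 0.0000025° grid the true value lies within half a step, ±0.0000025°/2 = ±1.25e-06°, of the stored one.
At latitude 70.5273° a degree of longitude spans 111190 m × cos 70.5273° = 111190 × 0.3334 ≈ 37066 m.
Maximum E–W displacement: 1.25e-06 × 37066 = 0.0463326 m.
That is 0.0463326 m = 4.6333 cm.

5 centimeters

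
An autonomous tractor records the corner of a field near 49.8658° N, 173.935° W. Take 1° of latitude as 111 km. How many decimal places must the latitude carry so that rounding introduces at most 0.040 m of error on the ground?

7 decimal places

One degree of latitude covers 111000 m.
With N decimal places the half-ulp bound is 0.5·10⁻ᴺ°, or 0.5·10⁻ᴺ × 111000 m on the ground.
Need 0.5 × 111000 × 10⁻ᴺ ≤ 0.040 → 10⁻ᴺ ≤ 7.207e-07, so N ≥ 6.14.
At 6 places the error can reach 0.0555 m, but 7 places keeps it to 0.00555 m.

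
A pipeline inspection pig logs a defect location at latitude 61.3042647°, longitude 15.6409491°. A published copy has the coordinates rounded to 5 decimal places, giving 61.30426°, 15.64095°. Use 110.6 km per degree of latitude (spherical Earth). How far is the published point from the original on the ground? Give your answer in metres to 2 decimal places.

Δlat = 61.3042647 − 61.30426 = +0.0000047°; Δlon = 15.6409491 − 15.64095 = -0.0000009°.
North–south shift: 0.0000047 × 110600 = 0.51982 m.
East–west at this latitude: -0.0000009° × 110600 × cos 61.3043° ≈ -0.0000009 × 53105.5 = -0.047795 m.
Distance: √(0.51982² + 0.047795²) ≈ 0.522013 m.

0.52 metres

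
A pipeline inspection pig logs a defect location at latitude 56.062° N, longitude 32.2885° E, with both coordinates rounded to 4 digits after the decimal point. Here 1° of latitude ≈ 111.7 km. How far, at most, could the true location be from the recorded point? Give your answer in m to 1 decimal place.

6.4 m

Rounding to 4 decimal places leaves each coordinate within ±5e-05° of the true value.
Latitude error → 5e-05 × 111700 = 5.585 m along the meridian.
East–west component at 56.062°: 5e-05° × 111700 × cos 56.062° ≈ 5e-05 × 62361.6 ≈ 3.11808 m.
Worst case both components are at the extreme and orthogonal: √(5.585² + 3.11808²) ≈ 6.39646 m.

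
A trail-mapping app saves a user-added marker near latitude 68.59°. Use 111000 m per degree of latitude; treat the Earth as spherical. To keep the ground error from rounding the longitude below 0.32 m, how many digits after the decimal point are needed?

5 decimal places

At 68.59° one degree of longitude covers 111000 × cos 68.59° ≈ 111000 × 0.3650 ≈ 40519.4 m.
With N decimal places the half-ulp bound is 0.5·10⁻ᴺ°, or 0.5·10⁻ᴺ × 40519.4 m on the ground.
Setting 20259.7 × 10⁻ᴺ ≤ 0.32 gives 10ᴺ ≥ 6.331e+04, i.e. N ≥ 4.80.
So 5 decimal places suffice (0.203 m); 4 would allow up to 2.03 m.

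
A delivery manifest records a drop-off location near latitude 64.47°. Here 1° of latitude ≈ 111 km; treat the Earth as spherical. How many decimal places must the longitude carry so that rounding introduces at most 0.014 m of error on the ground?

7 decimal places

At 64.47° one degree of longitude covers 111000 × cos 64.47° ≈ 111000 × 0.4310 ≈ 47839.2 m.
Rounding to N decimal places gives at most 0.5 × 10⁻ᴺ degrees of error, i.e. 0.5 × 10⁻ᴺ × 47839.2 m.
Setting 23919.6 × 10⁻ᴺ ≤ 0.014 gives 10ᴺ ≥ 1.709e+06, i.e. N ≥ 6.23.
So 7 decimal places suffice (0.00239 m); 6 would allow up to 0.0239 m.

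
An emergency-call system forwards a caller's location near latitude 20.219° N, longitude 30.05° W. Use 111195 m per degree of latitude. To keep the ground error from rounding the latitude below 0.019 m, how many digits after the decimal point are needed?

One degree of latitude covers 111195 m.
N decimal places → at most half a unit in the last place, 0.5 × 10⁻ᴺ° = 111195/2 × 10⁻ᴺ m.
Setting 55597.5 × 10⁻ᴺ ≤ 0.019 gives 10ᴺ ≥ 2.926e+06, i.e. N ≥ 6.47.
N = 6 would give 0.0556 m (too coarse); N = 7 gives 0.00556 m ≤ 0.019 m.

7 decimal places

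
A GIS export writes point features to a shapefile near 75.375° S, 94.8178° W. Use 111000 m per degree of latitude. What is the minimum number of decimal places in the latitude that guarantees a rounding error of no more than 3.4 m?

One degree of latitude covers 111000 m.
N decimal places → at most half a unit in the last place, 0.5 × 10⁻ᴺ° = 111000/2 × 10⁻ᴺ m.
Setting 55500 × 10⁻ᴺ ≤ 3.4 gives 10ᴺ ≥ 1.632e+04, i.e. N ≥ 4.21.
So 5 decimal places suffice (0.555 m); 4 would allow up to 5.55 m.

5 decimal places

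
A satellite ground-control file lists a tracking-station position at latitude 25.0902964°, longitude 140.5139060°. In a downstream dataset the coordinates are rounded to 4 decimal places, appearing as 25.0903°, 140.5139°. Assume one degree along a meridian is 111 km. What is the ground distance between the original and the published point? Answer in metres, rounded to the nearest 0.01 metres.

0.72 metres

Δlat = 25.0902964 − 25.0903 = -0.0000036°; Δlon = 140.5139060 − 140.5139 = +0.0000060°.
North–south shift: -0.0000036 × 111000 = -0.3996 m.
E–W at 25.0903°: 0.0000060° × 111000 × cos 25.0903° = 0.0000060 × 111000 × 0.9056 ≈ 0.603157 m.
Distance: √(0.3996² + 0.603157²) ≈ 0.723518 m.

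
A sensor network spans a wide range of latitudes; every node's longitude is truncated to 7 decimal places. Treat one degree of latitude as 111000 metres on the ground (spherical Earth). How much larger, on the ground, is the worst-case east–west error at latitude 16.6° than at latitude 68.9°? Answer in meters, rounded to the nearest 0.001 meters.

0.007 meters

Truncating at 7 decimal places can drop up to a full unit in the last place, so the longitude may be off by as much as 1e-07°.
At 16.6°: 1e-07° × 111000 × cos 16.6° = 1e-07 × 111000 × 0.9583 ≈ 0.010637 m.
At 68.9°: 1e-07° × 111000 × cos 68.9° = 1e-07 × 111000 × 0.3600 ≈ 0.003996 m.
Difference: 0.010637 − 0.003996 = 0.0066414 m.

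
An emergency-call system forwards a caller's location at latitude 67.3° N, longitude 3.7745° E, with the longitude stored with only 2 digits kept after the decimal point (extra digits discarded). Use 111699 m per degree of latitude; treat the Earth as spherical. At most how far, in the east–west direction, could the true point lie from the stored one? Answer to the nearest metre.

431 metres

Truncating at 2 decimal places can drop up to a full unit in the last place, so the longitude may be off by as much as 0.01°.
Parallels shrink by cos φ, so at 67.3° a degree of longitude is 111699 × 0.3859 ≈ 43105.3 m.
So at most 0.01° × 43105.3 ≈ 431.053 m east–west.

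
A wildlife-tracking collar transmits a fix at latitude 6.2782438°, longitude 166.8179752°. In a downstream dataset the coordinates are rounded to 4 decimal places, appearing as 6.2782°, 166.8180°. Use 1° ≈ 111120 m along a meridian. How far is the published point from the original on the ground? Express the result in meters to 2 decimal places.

5.58 meters

Δlat = 6.2782438 − 6.2782 = +0.0000438°; Δlon = 166.8179752 − 166.8180 = -0.0000248°.
N–S: 0.0000438° × 111120 m/° = 4.86706 m.
E–W at 6.2782°: -0.0000248° × 111120 × cos 6.2782° = -0.0000248 × 111120 × 0.9940 ≈ -2.73925 m.
Combined displacement = (4.86706² + 2.73925²)^½ ≈ 5.58495 m.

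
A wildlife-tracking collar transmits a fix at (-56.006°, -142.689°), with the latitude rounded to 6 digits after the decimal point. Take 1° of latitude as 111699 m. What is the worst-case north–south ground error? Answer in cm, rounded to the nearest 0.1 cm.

Rounding to 6 decimal places leaves the latitude within ±5e-07° of the true value.
Along the meridian that is 5e-07° × 111699 m/° = 0.0558495 m.
That is 0.0558495 m = 5.5849 cm.

5.6 cm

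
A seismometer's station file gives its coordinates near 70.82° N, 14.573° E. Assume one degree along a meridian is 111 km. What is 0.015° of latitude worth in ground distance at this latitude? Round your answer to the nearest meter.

Along a meridian 0.015° is 0.015 × 111000 = 1665 m.

1665 meters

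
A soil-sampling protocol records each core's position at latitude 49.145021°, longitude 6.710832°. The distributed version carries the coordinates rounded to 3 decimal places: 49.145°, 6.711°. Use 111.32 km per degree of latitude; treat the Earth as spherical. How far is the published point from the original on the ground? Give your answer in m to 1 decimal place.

12.5 m

The latitude changed by +0.000021° and the longitude by -0.000168°.
North–south shift: 0.000021 × 111320 = 2.33772 m.
E–W at 49.145°: -0.000168° × 111320 × cos 49.145° = -0.000168 × 111320 × 0.6541 ≈ -12.2337 m.
Hypotenuse of the two orthogonal shifts: √(2.33772² + 12.2337²) = 12.4551 m.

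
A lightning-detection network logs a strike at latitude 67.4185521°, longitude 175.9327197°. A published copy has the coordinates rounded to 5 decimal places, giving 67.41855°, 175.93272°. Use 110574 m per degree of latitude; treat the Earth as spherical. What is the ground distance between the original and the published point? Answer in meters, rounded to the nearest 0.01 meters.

0.23 meters

Δlat = 67.4185521 − 67.41855 = +0.0000021°; Δlon = 175.9327197 − 175.93272 = -0.0000003°.
N–S: 0.0000021° × 110574 m/° = 0.232205 m.
E–W at 67.4185°: -0.0000003° × 110574 × cos 67.4185° = -0.0000003 × 110574 × 0.3840 ≈ -0.012738 m.
Combined displacement = (0.232205² + 0.012738²)^½ ≈ 0.232555 m.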